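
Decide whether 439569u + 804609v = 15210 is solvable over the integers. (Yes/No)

Yes

By Bézout, 439569u + 804609v = 15210 has integer solutions iff gcd(439569, 804609) | 15210.
Euclid: 804609 = 1·439569 + 365040; 439569 = 1·365040 + 74529; 365040 = 4·74529 + 66924; 74529 = 1·66924 + 7605; 66924 = 8·7605 + 6084; 7605 = 1·6084 + 1521; 6084 = 4·1521 + 0. gcd = 1521; 15210 mod 1521 = 0. Yes.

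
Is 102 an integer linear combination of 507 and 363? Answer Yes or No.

Yes

gcd(507, 363): 507 = 1·363 + 144; 363 = 2·144 + 75; 144 = 1·75 + 69; 75 = 1·69 + 6; 69 = 11·6 + 3; 6 = 2·3 + 0 → 3
3 divides 102, so a solution exists.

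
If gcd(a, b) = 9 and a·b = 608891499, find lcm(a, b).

Since gcd(a,b)·lcm(a,b) = ab, lcm = 608891499/9 = 67654611.

67654611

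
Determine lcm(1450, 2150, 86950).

1450 = 2 · 5² · 29; 2150 = 2 · 5² · 43; 86950 = 2 · 5² · 37 · 47
lcm takes max exponent of each prime: 2 · 5² · 29 · 37 · 43 · 47 = 108426650

108426650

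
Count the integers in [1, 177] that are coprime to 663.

102

Prime factors of 663: 3, 13, 17. Count integers ≤ 177 divisible by none of them.
By inclusion–exclusion: 177 − ⌊177/3⌋ − ⌊177/13⌋ − ⌊177/17⌋ + ⌊177/39⌋ + ⌊177/51⌋ + ⌊177/221⌋ − ⌊177/663⌋ = 102.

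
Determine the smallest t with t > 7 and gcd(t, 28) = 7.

gcd(t, 28) = 7 forces 7 | t; write t = 7s. Then gcd(7s, 7·4) = 7·gcd(s, 4), so need gcd(s, 4) = 1.
7s > 7 gives s ≥ 2. The least s ≥ 2 coprime to 4 is 3, so t = 7·3 = 21.

21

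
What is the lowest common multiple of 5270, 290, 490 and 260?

5270 = 2 · 5 · 17 · 31; 290 = 2 · 5 · 29; 490 = 2 · 5 · 7²; 260 = 2² · 5 · 13
lcm takes max exponent of each prime: 2² · 5 · 7² · 13 · 17 · 29 · 31 = 194705420

194705420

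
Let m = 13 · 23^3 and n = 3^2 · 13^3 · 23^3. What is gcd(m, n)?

158171

min exponent per shared prime: 13 · 23^3 = 158171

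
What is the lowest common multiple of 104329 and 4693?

gcd first: 104329 = 22·4693 + 1083; 4693 = 4·1083 + 361; 1083 = 3·361 + 0 → gcd = 361
lcm = 104329·4693/gcd = 489615997/361 = 1356277

1356277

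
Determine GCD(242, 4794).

2

Euclid: 4794 = 19·242 + 196; 242 = 1·196 + 46; 196 = 4·46 + 12; 46 = 3·12 + 10; 12 = 1·10 + 2; 10 = 5·2 + 0. Last nonzero remainder: 2.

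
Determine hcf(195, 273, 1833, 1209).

195 = 3 · 5 · 13; 273 = 3 · 7 · 13; 1833 = 3 · 13 · 47; 1209 = 3 · 13 · 31
gcd takes min exponent of each prime: 3 · 13 = 39

39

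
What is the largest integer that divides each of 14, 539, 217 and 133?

gcd(14, 539): 539 = 38·14 + 7; 14 = 2·7 + 0 → 7
gcd(7, 217): 217 = 31·7 + 0 → 7
gcd(7, 133): 133 = 19·7 + 0 → 7

7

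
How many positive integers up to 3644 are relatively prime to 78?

78 = 2·3·13. Inclusion–exclusion on these primes:
3644 − ⌊3644/2⌋ − ⌊3644/3⌋ − ⌊3644/13⌋ + ⌊3644/6⌋ + ⌊3644/26⌋ + ⌊3644/39⌋ − ⌊3644/78⌋ = 1122

1122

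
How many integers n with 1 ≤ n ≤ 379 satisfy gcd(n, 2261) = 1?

290

Prime factors of 2261: 7, 17, 19. Count integers ≤ 379 divisible by none of them.
By inclusion–exclusion: 379 − ⌊379/7⌋ − ⌊379/17⌋ − ⌊379/19⌋ + ⌊379/119⌋ + ⌊379/133⌋ + ⌊379/323⌋ − ⌊379/2261⌋ = 290.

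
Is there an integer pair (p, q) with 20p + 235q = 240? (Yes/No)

Yes

gcd(20, 235): 235 = 11·20 + 15; 20 = 1·15 + 5; 15 = 3·5 + 0 → 5
5 divides 240, so a solution exists.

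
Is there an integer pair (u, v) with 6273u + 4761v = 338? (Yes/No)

No

By Bézout, 6273u + 4761v = 338 has integer solutions iff gcd(6273, 4761) | 338.
Euclid: 6273 = 1·4761 + 1512; 4761 = 3·1512 + 225; 1512 = 6·225 + 162; 225 = 1·162 + 63; 162 = 2·63 + 36; 63 = 1·36 + 27; 36 = 1·27 + 9; 27 = 3·9 + 0. gcd = 9; 338 mod 9 = 5. No.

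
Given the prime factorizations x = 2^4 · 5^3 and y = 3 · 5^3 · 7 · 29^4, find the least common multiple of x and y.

29705802000

max exponent per prime: 2^4 · 3 · 5^3 · 7 · 29^4 = 29705802000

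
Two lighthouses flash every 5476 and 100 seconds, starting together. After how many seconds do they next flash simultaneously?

136900

gcd first: 5476 = 54·100 + 76; 100 = 1·76 + 24; 76 = 3·24 + 4; 24 = 6·4 + 0 → gcd = 4
lcm = 5476·100/gcd = 547600/4 = 136900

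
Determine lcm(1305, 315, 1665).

337995

1305 = 3² · 5 · 29; 315 = 3² · 5 · 7; 1665 = 3² · 5 · 37
lcm takes max exponent of each prime: 3² · 5 · 7 · 29 · 37 = 337995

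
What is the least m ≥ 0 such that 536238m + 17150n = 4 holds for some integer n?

2183

Reduce mod 17150: 536238m ≡ 4 (mod 17150). With g = gcd(536238, 17150) = 2 dividing 4, divide through: 268119m ≡ 2 (mod 8575).
Since gcd(268119, 8575) = 1, m ≡ 2·(268119)⁻¹ ≡ 2183 (mod 8575). Smallest non-negative: 2183.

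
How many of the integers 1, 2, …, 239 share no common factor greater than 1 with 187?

Prime factors of 187: 11, 17. Count integers ≤ 239 divisible by none of them.
By inclusion–exclusion: 239 − ⌊239/11⌋ − ⌊239/17⌋ + ⌊239/187⌋ = 205.

205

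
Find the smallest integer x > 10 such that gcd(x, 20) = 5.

15

gcd(x, 20) = 5 forces 5 | x; write x = 5s. Then gcd(5s, 5·4) = 5·gcd(s, 4), so need gcd(s, 4) = 1.
5s > 10 gives s ≥ 3. The least s ≥ 3 coprime to 4 is 3, so x = 5·3 = 15.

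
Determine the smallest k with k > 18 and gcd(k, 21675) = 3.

21

Multiples of 3 above 18: 3·7, 3·8, … . Need the cofactor coprime to 21675/3 = 7225.
Checking s = 7, 8, … the first with gcd(s, 7225) = 1 is s = 7, giving 21.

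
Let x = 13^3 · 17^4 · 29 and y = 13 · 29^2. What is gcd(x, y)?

377

min exponent per shared prime: 13 · 29 = 377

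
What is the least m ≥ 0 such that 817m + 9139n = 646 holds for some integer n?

314

Reduce mod 9139: 817m ≡ 646 (mod 9139). With g = gcd(817, 9139) = 19 dividing 646, divide through: 43m ≡ 34 (mod 481).
Since gcd(43, 481) = 1, m ≡ 34·(43)⁻¹ ≡ 314 (mod 481). Smallest non-negative: 314.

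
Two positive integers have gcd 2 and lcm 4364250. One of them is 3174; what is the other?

2750

Using uv = gcd(u,v)·lcm(u,v) = 2·4364250 = 8728500, we get v = 8728500/3174 = 2750.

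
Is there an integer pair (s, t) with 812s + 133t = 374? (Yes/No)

No

By Bézout, 812s + 133t = 374 has integer solutions iff gcd(812, 133) | 374.
Euclid: 812 = 6·133 + 14; 133 = 9·14 + 7; 14 = 2·7 + 0. gcd = 7; 374 mod 7 = 3. No.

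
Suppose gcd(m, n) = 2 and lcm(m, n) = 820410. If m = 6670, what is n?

246

Using mn = gcd(m,n)·lcm(m,n) = 2·820410 = 1640820, we get n = 1640820/6670 = 246.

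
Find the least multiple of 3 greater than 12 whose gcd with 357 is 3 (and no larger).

Multiples of 3 above 12: 3·5, 3·6, … . Need the cofactor coprime to 357/3 = 119.
Checking s = 5, 6, … the first with gcd(s, 119) = 1 is s = 5, giving 15.

15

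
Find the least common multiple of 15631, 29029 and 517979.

lcm(15631, 29029) = 15631·29029/gcd = 453752299/2233 = 203203
lcm(203203, 517979) = 203203·517979/gcd = 105254886737/539 = 195278083

195278083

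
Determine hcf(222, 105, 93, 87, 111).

gcd(222, 105): 222 = 2·105 + 12; 105 = 8·12 + 9; 12 = 1·9 + 3; 9 = 3·3 + 0 → 3
gcd(3, 93): 93 = 31·3 + 0 → 3
gcd(3, 87): 87 = 29·3 + 0 → 3
gcd(3, 111): 111 = 37·3 + 0 → 3

3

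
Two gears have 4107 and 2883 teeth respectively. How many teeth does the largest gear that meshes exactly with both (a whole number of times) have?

Euclid: 4107 = 1·2883 + 1224; 2883 = 2·1224 + 435; 1224 = 2·435 + 354; 435 = 1·354 + 81; 354 = 4·81 + 30; 81 = 2·30 + 21; 30 = 1·21 + 9; 21 = 2·9 + 3; 9 = 3·3 + 0. Last nonzero remainder: 3.

3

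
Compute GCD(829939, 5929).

121

829939 = 11² · 19³
5929 = 7² · 11²
Common: 11² = 121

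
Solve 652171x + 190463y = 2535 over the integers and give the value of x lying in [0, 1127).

158

Euclid: 652171 = 3·190463 + 80782; 190463 = 2·80782 + 28899; 80782 = 2·28899 + 22984; 28899 = 1·22984 + 5915; 22984 = 3·5915 + 5239; 5915 = 1·5239 + 676; 5239 = 7·676 + 507; 676 = 1·507 + 169; 507 = 3·169 + 0 → gcd = 169; 2535 = 169·15.
Back-substitution yields 652171·(-290) + 190463·(993) = 169, so one solution is x = -290·15 = -4350, y = 993·15 = 14895.
Solutions in x differ by 190463/169 = 1127; the one in [0, 1127) is -4350 mod 1127 = 158.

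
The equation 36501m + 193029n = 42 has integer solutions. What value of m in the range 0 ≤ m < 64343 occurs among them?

gcd(36501, 193029) = 3 (Euclid: 193029 = 5·36501 + 10524; 36501 = 3·10524 + 4929; 10524 = 2·4929 + 666; 4929 = 7·666 + 267; 666 = 2·267 + 132; 267 = 2·132 + 3; 132 = 44·3 + 0), and 3 | 42.
Extended Euclid: 36501·(1449) + 193029·(-274) = 3. Scale by 14: m₀ = 20286.
General solution m = m₀ + 64343t; reducing mod 64343 gives m = 20286 (and n = -3836).

20286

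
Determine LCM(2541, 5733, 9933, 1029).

2541 = 3 · 7 · 11²; 5733 = 3² · 7² · 13; 9933 = 3 · 7 · 11 · 43; 1029 = 3 · 7³
lcm takes max exponent of each prime: 3² · 7³ · 11² · 13 · 43 = 208801593

208801593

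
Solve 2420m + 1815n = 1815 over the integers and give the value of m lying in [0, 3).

0

Reduce mod 1815: 2420m ≡ 1815 (mod 1815). With g = gcd(2420, 1815) = 605 dividing 1815, divide through: 4m ≡ 3 (mod 3).
Since gcd(4, 3) = 1, m ≡ 3·(4)⁻¹ ≡ 0 (mod 3). Smallest non-negative: 0.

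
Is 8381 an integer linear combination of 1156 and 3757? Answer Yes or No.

Yes

gcd(1156, 3757): 3757 = 3·1156 + 289; 1156 = 4·289 + 0 → 289
289 divides 8381, so a solution exists.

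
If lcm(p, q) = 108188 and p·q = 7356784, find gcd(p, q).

From gcd × lcm = pq: gcd = 7356784 / 108188 = 68.

68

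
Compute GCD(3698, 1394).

2

3698 = 2 · 43²
1394 = 2 · 17 · 41
Common: 2 = 2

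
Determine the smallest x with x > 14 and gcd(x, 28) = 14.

gcd(x, 28) = 14 forces 14 | x; write x = 14s. Then gcd(14s, 14·2) = 14·gcd(s, 2), so need gcd(s, 2) = 1.
14s > 14 gives s ≥ 2. The least s ≥ 2 coprime to 2 is 3, so x = 14·3 = 42.

42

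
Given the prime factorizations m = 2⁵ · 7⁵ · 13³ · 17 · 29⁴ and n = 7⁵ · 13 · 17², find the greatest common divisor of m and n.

3714347

min exponent per shared prime: 7⁵ · 13 · 17 = 3714347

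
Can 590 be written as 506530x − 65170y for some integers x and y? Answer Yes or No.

Yes

gcd(506530, 65170): 506530 = 7·65170 + 50340; 65170 = 1·50340 + 14830; 50340 = 3·14830 + 5850; 14830 = 2·5850 + 3130; 5850 = 1·3130 + 2720; 3130 = 1·2720 + 410; 2720 = 6·410 + 260; 410 = 1·260 + 150; 260 = 1·150 + 110; 150 = 1·110 + 40; 110 = 2·40 + 30; 40 = 1·30 + 10; 30 = 3·10 + 0 → 10
10 divides 590, so a solution exists.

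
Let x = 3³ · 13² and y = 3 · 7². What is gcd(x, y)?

3

min exponent per shared prime: 3 = 3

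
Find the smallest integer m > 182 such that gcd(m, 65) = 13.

Multiples of 13 above 182: 13·15, 13·16, … . Need the cofactor coprime to 65/13 = 5.
Checking s = 15, 16, … the first with gcd(s, 5) = 1 is s = 16, giving 208.

208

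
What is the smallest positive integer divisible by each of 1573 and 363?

4719

gcd first: 1573 = 4·363 + 121; 363 = 3·121 + 0 → gcd = 121
lcm = 1573·363/gcd = 570999/121 = 4719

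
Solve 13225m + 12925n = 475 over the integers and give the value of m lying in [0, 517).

Euclid: 13225 = 1·12925 + 300; 12925 = 43·300 + 25; 300 = 12·25 + 0 → gcd = 25; 475 = 25·19.
Back-substitution yields 13225·(-43) + 12925·(44) = 25, so one solution is m = -43·19 = -817, n = 44·19 = 836.
Solutions in m differ by 12925/25 = 517; the one in [0, 517) is -817 mod 517 = 217.

217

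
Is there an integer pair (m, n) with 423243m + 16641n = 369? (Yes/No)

By Bézout, 423243m + 16641n = 369 has integer solutions iff gcd(423243, 16641) | 369.
Euclid: 423243 = 25·16641 + 7218; 16641 = 2·7218 + 2205; 7218 = 3·2205 + 603; 2205 = 3·603 + 396; 603 = 1·396 + 207; 396 = 1·207 + 189; 207 = 1·189 + 18; 189 = 10·18 + 9; 18 = 2·9 + 0. gcd = 9; 369 mod 9 = 0. Yes.

Yes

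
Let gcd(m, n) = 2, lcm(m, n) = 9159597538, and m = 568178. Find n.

32242

Using mn = gcd(m,n)·lcm(m,n) = 2·9159597538 = 18319195076, we get n = 18319195076/568178 = 32242.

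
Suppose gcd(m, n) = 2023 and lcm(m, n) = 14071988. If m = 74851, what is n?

Using mn = gcd(m,n)·lcm(m,n) = 2023·14071988 = 28467631724, we get n = 28467631724/74851 = 380324.

380324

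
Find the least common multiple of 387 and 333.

387 = 3² · 43; 333 = 3² · 37
max exponents: 3² · 37 · 43 = 14319

14319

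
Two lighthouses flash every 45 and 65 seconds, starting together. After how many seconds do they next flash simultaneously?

585

gcd first: 65 = 1·45 + 20; 45 = 2·20 + 5; 20 = 4·5 + 0 → gcd = 5
lcm = 45·65/gcd = 2925/5 = 585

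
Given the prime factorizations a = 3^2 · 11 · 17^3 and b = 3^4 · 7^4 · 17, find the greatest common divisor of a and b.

153

min exponent per shared prime: 3^2 · 17 = 153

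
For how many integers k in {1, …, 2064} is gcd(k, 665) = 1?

Prime factors of 665: 5, 7, 19. Count integers ≤ 2064 divisible by none of them.
By inclusion–exclusion: 2064 − ⌊2064/5⌋ − ⌊2064/7⌋ − ⌊2064/19⌋ + ⌊2064/35⌋ + ⌊2064/95⌋ + ⌊2064/133⌋ − ⌊2064/665⌋ = 1341.

1341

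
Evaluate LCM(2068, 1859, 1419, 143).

45084468

lcm(2068, 1859) = 2068·1859/gcd = 3844412/11 = 349492
lcm(349492, 1419) = 349492·1419/gcd = 495929148/11 = 45084468
lcm(45084468, 143) = 45084468·143/gcd = 6447078924/143 = 45084468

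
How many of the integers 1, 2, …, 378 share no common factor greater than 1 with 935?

935 = 5·11·17. Inclusion–exclusion on these primes:
378 − ⌊378/5⌋ − ⌊378/11⌋ − ⌊378/17⌋ + ⌊378/55⌋ + ⌊378/85⌋ + ⌊378/187⌋ − ⌊378/935⌋ = 259

259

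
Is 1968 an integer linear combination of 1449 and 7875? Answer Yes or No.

No

By Bézout, 1449p − 7875q = 1968 has integer solutions iff gcd(1449, 7875) | 1968.
Euclid: 7875 = 5·1449 + 630; 1449 = 2·630 + 189; 630 = 3·189 + 63; 189 = 3·63 + 0. gcd = 63; 1968 mod 63 = 15. No.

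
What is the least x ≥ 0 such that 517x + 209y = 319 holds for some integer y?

Reduce mod 209: 517x ≡ 319 (mod 209). With g = gcd(517, 209) = 11 dividing 319, divide through: 47x ≡ 29 (mod 19).
Since gcd(47, 19) = 1, x ≡ 29·(47)⁻¹ ≡ 18 (mod 19). Smallest non-negative: 18.

18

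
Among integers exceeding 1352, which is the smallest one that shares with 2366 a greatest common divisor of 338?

gcd(a, 2366) = 338 forces 338 | a; write a = 338s. Then gcd(338s, 338·7) = 338·gcd(s, 7), so need gcd(s, 7) = 1.
338s > 1352 gives s ≥ 5. The least s ≥ 5 coprime to 7 is 5, so a = 338·5 = 1690.

1690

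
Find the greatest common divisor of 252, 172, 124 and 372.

gcd(252, 172): 252 = 1·172 + 80; 172 = 2·80 + 12; 80 = 6·12 + 8; 12 = 1·8 + 4; 8 = 2·4 + 0 → 4
gcd(4, 124): 124 = 31·4 + 0 → 4
gcd(4, 372): 372 = 93·4 + 0 → 4

4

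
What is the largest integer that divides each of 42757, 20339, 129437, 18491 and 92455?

11

42757 = 11 · 13² · 23; 20339 = 11 · 43²; 129437 = 7 · 11 · 41²; 18491 = 11 · 41²; 92455 = 5 · 11 · 41²
gcd takes min exponent of each prime: 11 = 11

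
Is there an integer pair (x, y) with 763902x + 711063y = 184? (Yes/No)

No

gcd(763902, 711063): 763902 = 1·711063 + 52839; 711063 = 13·52839 + 24156; 52839 = 2·24156 + 4527; 24156 = 5·4527 + 1521; 4527 = 2·1521 + 1485; 1521 = 1·1485 + 36; 1485 = 41·36 + 9; 36 = 4·9 + 0 → 9
9 does not divide 184, so a solution does not exist.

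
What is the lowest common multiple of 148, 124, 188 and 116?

148 = 2² · 37; 124 = 2² · 31; 188 = 2² · 47; 116 = 2² · 29
lcm takes max exponent of each prime: 2² · 29 · 31 · 37 · 47 = 6253444

6253444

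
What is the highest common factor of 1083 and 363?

1083 = 3 · 19²
363 = 3 · 11²
Common: 3 = 3

3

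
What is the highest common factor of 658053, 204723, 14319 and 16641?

658053 = 3² · 11 · 17² · 23; 204723 = 3² · 23² · 43; 14319 = 3² · 37 · 43; 16641 = 3² · 43²
gcd takes min exponent of each prime: 3² = 9

9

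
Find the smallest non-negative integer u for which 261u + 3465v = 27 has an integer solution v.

gcd(261, 3465) = 9 (Euclid: 3465 = 13·261 + 72; 261 = 3·72 + 45; 72 = 1·45 + 27; 45 = 1·27 + 18; 27 = 1·18 + 9; 18 = 2·9 + 0), and 9 | 27.
Extended Euclid: 261·(-146) + 3465·(11) = 9. Scale by 3: u₀ = -438.
General solution u = u₀ + 385t; reducing mod 385 gives u = 332 (and v = -25).

332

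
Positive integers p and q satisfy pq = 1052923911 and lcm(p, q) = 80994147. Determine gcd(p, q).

gcd·lcm = product, so gcd = 1052923911/80994147 = 13.

13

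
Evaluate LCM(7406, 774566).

gcd first: 774566 = 104·7406 + 4342; 7406 = 1·4342 + 3064; 4342 = 1·3064 + 1278; 3064 = 2·1278 + 508; 1278 = 2·508 + 262; 508 = 1·262 + 246; 262 = 1·246 + 16; 246 = 15·16 + 6; 16 = 2·6 + 4; 6 = 1·4 + 2; 4 = 2·2 + 0 → gcd = 2
lcm = 7406·774566/gcd = 5736435796/2 = 2868217898

2868217898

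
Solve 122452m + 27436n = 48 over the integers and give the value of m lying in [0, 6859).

421

Reduce mod 27436: 122452m ≡ 48 (mod 27436). With g = gcd(122452, 27436) = 4 dividing 48, divide through: 30613m ≡ 12 (mod 6859).
Since gcd(30613, 6859) = 1, m ≡ 12·(30613)⁻¹ ≡ 421 (mod 6859). Smallest non-negative: 421.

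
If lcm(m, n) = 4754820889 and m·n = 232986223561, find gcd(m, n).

49

From gcd × lcm = mn: gcd = 232986223561 / 4754820889 = 49.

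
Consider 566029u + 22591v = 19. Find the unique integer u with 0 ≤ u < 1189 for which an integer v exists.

1171

gcd(566029, 22591) = 19 (Euclid: 566029 = 25·22591 + 1254; 22591 = 18·1254 + 19; 1254 = 66·19 + 0), and 19 | 19.
Extended Euclid: 566029·(-18) + 22591·(451) = 19. Scale by 1: u₀ = -18.
General solution u = u₀ + 1189t; reducing mod 1189 gives u = 1171 (and v = -29340).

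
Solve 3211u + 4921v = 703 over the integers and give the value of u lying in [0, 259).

Reduce mod 4921: 3211u ≡ 703 (mod 4921). With g = gcd(3211, 4921) = 19 dividing 703, divide through: 169u ≡ 37 (mod 259).
Since gcd(169, 259) = 1, u ≡ 37·(169)⁻¹ ≡ 37 (mod 259). Smallest non-negative: 37.

37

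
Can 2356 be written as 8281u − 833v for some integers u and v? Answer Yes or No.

No

gcd(8281, 833): 8281 = 9·833 + 784; 833 = 1·784 + 49; 784 = 16·49 + 0 → 49
49 does not divide 2356, so a solution does not exist.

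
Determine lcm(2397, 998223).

46916481

gcd first: 998223 = 416·2397 + 1071; 2397 = 2·1071 + 255; 1071 = 4·255 + 51; 255 = 5·51 + 0 → gcd = 51
lcm = 2397·998223/gcd = 2392740531/51 = 46916481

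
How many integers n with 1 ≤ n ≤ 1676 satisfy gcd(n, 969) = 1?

969 = 3·17·19. Inclusion–exclusion on these primes:
1676 − ⌊1676/3⌋ − ⌊1676/17⌋ − ⌊1676/19⌋ + ⌊1676/51⌋ + ⌊1676/57⌋ + ⌊1676/323⌋ − ⌊1676/969⌋ = 997

997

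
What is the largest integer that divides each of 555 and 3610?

Euclid: 3610 = 6·555 + 280; 555 = 1·280 + 275; 280 = 1·275 + 5; 275 = 55·5 + 0. Last nonzero remainder: 5.

5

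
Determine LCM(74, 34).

1258

74 = 2 · 37; 34 = 2 · 17
max exponents: 2 · 17 · 37 = 1258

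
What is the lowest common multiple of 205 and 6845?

205 = 5 · 41; 6845 = 5 · 37²
max exponents: 5 · 37² · 41 = 280645

280645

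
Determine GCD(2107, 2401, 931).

gcd(2107, 2401): 2401 = 1·2107 + 294; 2107 = 7·294 + 49; 294 = 6·49 + 0 → 49
gcd(49, 931): 931 = 19·49 + 0 → 49

49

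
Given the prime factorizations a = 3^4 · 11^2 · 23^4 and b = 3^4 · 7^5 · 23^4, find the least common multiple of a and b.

max exponent per prime: 3^4 · 7^5 · 11^2 · 23^4 = 46096922620287

46096922620287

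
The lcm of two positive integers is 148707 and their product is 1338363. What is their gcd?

9

From gcd × lcm = pq: gcd = 1338363 / 148707 = 9.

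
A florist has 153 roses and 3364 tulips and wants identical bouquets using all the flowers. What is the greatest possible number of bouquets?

1

Euclid: 3364 = 21·153 + 151; 153 = 1·151 + 2; 151 = 75·2 + 1; 2 = 2·1 + 0. Last nonzero remainder: 1.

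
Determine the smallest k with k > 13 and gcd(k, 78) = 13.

65

Multiples of 13 above 13: 13·2, 13·3, … . Need the cofactor coprime to 78/13 = 6.
Checking s = 2, 3, … the first with gcd(s, 6) = 1 is s = 5, giving 65.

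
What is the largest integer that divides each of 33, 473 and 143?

gcd(33, 473): 473 = 14·33 + 11; 33 = 3·11 + 0 → 11
gcd(11, 143): 143 = 13·11 + 0 → 11

11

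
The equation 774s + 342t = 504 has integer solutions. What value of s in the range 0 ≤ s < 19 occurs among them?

Reduce mod 342: 774s ≡ 504 (mod 342). With g = gcd(774, 342) = 18 dividing 504, divide through: 43s ≡ 28 (mod 19).
Since gcd(43, 19) = 1, s ≡ 28·(43)⁻¹ ≡ 17 (mod 19). Smallest non-negative: 17.

17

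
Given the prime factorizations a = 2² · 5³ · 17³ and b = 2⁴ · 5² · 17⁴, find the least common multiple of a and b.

max exponent per prime: 2⁴ · 5³ · 17⁴ = 167042000

167042000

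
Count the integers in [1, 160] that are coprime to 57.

101

Prime factors of 57: 3, 19. Count integers ≤ 160 divisible by none of them.
By inclusion–exclusion: 160 − ⌊160/3⌋ − ⌊160/19⌋ + ⌊160/57⌋ = 101.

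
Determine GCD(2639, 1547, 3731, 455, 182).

gcd(2639, 1547): 2639 = 1·1547 + 1092; 1547 = 1·1092 + 455; 1092 = 2·455 + 182; 455 = 2·182 + 91; 182 = 2·91 + 0 → 91
gcd(91, 3731): 3731 = 41·91 + 0 → 91
gcd(91, 455): 455 = 5·91 + 0 → 91
gcd(91, 182): 182 = 2·91 + 0 → 91

91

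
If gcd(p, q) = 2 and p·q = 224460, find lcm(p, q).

For any two positive integers, gcd × lcm equals their product. Hence lcm = 224460 / 2 = 112230.

112230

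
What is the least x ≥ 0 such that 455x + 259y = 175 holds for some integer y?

gcd(455, 259) = 7 (Euclid: 455 = 1·259 + 196; 259 = 1·196 + 63; 196 = 3·63 + 7; 63 = 9·7 + 0), and 7 | 175.
Extended Euclid: 455·(4) + 259·(-7) = 7. Scale by 25: x₀ = 100.
General solution x = x₀ + 37t; reducing mod 37 gives x = 26 (and y = -45).

26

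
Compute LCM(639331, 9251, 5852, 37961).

639331 = 7 · 11 · 19² · 23; 9251 = 11 · 29²; 5852 = 2² · 7 · 11 · 19; 37961 = 7 · 11 · 17 · 29
lcm takes max exponent of each prime: 2² · 7 · 11 · 17 · 19² · 23 · 29² = 36562061228

36562061228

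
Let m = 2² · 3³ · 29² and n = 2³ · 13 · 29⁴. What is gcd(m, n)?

min exponent per shared prime: 2² · 29² = 3364

3364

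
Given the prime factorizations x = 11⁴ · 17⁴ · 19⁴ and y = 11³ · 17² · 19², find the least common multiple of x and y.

max exponent per prime: 11⁴ · 17⁴ · 19⁴ = 159360553668481

159360553668481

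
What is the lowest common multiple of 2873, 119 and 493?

583219

2873 = 13² · 17; 119 = 7 · 17; 493 = 17 · 29
lcm takes max exponent of each prime: 7 · 13² · 17 · 29 = 583219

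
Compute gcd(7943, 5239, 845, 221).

13

gcd(7943, 5239): 7943 = 1·5239 + 2704; 5239 = 1·2704 + 2535; 2704 = 1·2535 + 169; 2535 = 15·169 + 0 → 169
gcd(169, 845): 845 = 5·169 + 0 → 169
gcd(169, 221): 221 = 1·169 + 52; 169 = 3·52 + 13; 52 = 4·13 + 0 → 13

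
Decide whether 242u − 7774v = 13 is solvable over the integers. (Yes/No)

gcd(242, 7774): 7774 = 32·242 + 30; 242 = 8·30 + 2; 30 = 15·2 + 0 → 2
2 does not divide 13, so a solution does not exist.

No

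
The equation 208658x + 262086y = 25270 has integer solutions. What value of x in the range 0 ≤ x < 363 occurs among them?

338

Reduce mod 262086: 208658x ≡ 25270 (mod 262086). With g = gcd(208658, 262086) = 722 dividing 25270, divide through: 289x ≡ 35 (mod 363).
Since gcd(289, 363) = 1, x ≡ 35·(289)⁻¹ ≡ 338 (mod 363). Smallest non-negative: 338.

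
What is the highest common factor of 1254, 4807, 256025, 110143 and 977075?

1254 = 2 · 3 · 11 · 19; 4807 = 11 · 19 · 23; 256025 = 5² · 7² · 11 · 19; 110143 = 11 · 17 · 19 · 31; 977075 = 5² · 11² · 17 · 19
gcd takes min exponent of each prime: 11 · 19 = 209

209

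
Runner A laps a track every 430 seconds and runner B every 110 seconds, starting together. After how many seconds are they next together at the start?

4730

gcd first: 430 = 3·110 + 100; 110 = 1·100 + 10; 100 = 10·10 + 0 → gcd = 10
lcm = 430·110/gcd = 47300/10 = 4730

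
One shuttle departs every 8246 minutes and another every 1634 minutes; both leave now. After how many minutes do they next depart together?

354578

gcd first: 8246 = 5·1634 + 76; 1634 = 21·76 + 38; 76 = 2·38 + 0 → gcd = 38
lcm = 8246·1634/gcd = 13473964/38 = 354578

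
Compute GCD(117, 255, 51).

gcd(117, 255): 255 = 2·117 + 21; 117 = 5·21 + 12; 21 = 1·12 + 9; 12 = 1·9 + 3; 9 = 3·3 + 0 → 3
gcd(3, 51): 51 = 17·3 + 0 → 3

3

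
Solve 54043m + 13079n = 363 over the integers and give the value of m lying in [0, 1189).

Reduce mod 13079: 54043m ≡ 363 (mod 13079). With g = gcd(54043, 13079) = 11 dividing 363, divide through: 4913m ≡ 33 (mod 1189).
Since gcd(4913, 1189) = 1, m ≡ 33·(4913)⁻¹ ≡ 909 (mod 1189). Smallest non-negative: 909.

909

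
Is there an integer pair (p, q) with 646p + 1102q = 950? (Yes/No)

Yes

By Bézout, 646p + 1102q = 950 has integer solutions iff gcd(646, 1102) | 950.
Euclid: 1102 = 1·646 + 456; 646 = 1·456 + 190; 456 = 2·190 + 76; 190 = 2·76 + 38; 76 = 2·38 + 0. gcd = 38; 950 mod 38 = 0. Yes.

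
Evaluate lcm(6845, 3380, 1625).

6845 = 5 · 37²; 3380 = 2² · 5 · 13²; 1625 = 5³ · 13
lcm takes max exponent of each prime: 2² · 5³ · 13² · 37² = 115680500

115680500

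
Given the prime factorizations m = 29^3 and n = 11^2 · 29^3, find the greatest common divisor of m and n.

min exponent per shared prime: 29^3 = 24389

24389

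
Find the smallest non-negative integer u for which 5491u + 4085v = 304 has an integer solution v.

99

Reduce mod 4085: 5491u ≡ 304 (mod 4085). With g = gcd(5491, 4085) = 19 dividing 304, divide through: 289u ≡ 16 (mod 215).
Since gcd(289, 215) = 1, u ≡ 16·(289)⁻¹ ≡ 99 (mod 215). Smallest non-negative: 99.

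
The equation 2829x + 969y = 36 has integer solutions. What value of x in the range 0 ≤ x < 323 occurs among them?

gcd(2829, 969) = 3 (Euclid: 2829 = 2·969 + 891; 969 = 1·891 + 78; 891 = 11·78 + 33; 78 = 2·33 + 12; 33 = 2·12 + 9; 12 = 1·9 + 3; 9 = 3·3 + 0), and 3 | 36.
Extended Euclid: 2829·(-87) + 969·(254) = 3. Scale by 12: x₀ = -1044.
General solution x = x₀ + 323t; reducing mod 323 gives x = 248 (and y = -724).

248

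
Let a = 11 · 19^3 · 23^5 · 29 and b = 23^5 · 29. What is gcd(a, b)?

186653947

min exponent per shared prime: 23^5 · 29 = 186653947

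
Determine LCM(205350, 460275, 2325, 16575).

507873878850

lcm(205350, 460275) = 205350·460275/gcd = 94517471250/75 = 1260232950
lcm(1260232950, 2325) = 1260232950·2325/gcd = 2930041608750/75 = 39067221450
lcm(39067221450, 16575) = 39067221450·16575/gcd = 647539195533750/1275 = 507873878850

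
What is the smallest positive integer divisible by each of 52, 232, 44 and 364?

232232

52 = 2² · 13; 232 = 2³ · 29; 44 = 2² · 11; 364 = 2² · 7 · 13
lcm takes max exponent of each prime: 2³ · 7 · 11 · 13 · 29 = 232232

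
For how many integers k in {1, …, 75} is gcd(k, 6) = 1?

25

6 = 2·3. Inclusion–exclusion on these primes:
75 − ⌊75/2⌋ − ⌊75/3⌋ + ⌊75/6⌋ = 25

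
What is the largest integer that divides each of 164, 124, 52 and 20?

gcd(164, 124): 164 = 1·124 + 40; 124 = 3·40 + 4; 40 = 10·4 + 0 → 4
gcd(4, 52): 52 = 13·4 + 0 → 4
gcd(4, 20): 20 = 5·4 + 0 → 4

4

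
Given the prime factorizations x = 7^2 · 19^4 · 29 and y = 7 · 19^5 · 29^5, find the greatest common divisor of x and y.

min exponent per shared prime: 7 · 19^4 · 29 = 26455163

26455163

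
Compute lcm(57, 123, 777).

57 = 3 · 19; 123 = 3 · 41; 777 = 3 · 7 · 37
lcm takes max exponent of each prime: 3 · 7 · 19 · 37 · 41 = 605283

605283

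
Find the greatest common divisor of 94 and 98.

Euclid: 98 = 1·94 + 4; 94 = 23·4 + 2; 4 = 2·2 + 0. Last nonzero remainder: 2.

2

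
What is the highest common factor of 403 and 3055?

403 = 13 · 31
3055 = 5 · 13 · 47
Common: 13 = 13

13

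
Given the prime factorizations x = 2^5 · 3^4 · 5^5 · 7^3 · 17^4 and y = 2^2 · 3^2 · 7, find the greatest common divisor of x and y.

252

min exponent per shared prime: 2^2 · 3^2 · 7 = 252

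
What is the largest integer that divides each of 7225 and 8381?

289

7225 = 5² · 17²
8381 = 17² · 29
Common: 17² = 289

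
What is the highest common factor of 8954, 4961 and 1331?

8954 = 2 · 11² · 37; 4961 = 11² · 41; 1331 = 11³
gcd takes min exponent of each prime: 11² = 121

121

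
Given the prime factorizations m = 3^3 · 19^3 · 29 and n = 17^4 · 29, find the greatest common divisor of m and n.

29

min exponent per shared prime: 29 = 29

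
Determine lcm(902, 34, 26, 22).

lcm(902, 34) = 902·34/gcd = 30668/2 = 15334
lcm(15334, 26) = 15334·26/gcd = 398684/2 = 199342
lcm(199342, 22) = 199342·22/gcd = 4385524/22 = 199342

199342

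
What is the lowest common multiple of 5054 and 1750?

631750

5054 = 2 · 7 · 19²; 1750 = 2 · 5³ · 7
max exponents: 2 · 5³ · 7 · 19² = 631750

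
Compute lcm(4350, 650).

56550

4350 = 2 · 3 · 5² · 29; 650 = 2 · 5² · 13
max exponents: 2 · 3 · 5² · 13 · 29 = 56550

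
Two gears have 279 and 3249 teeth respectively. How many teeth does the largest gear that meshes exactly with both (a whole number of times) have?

9

279 = 3² · 31
3249 = 3² · 19²
Common: 3² = 9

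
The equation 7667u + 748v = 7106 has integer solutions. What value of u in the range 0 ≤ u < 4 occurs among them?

Reduce mod 748: 7667u ≡ 7106 (mod 748). With g = gcd(7667, 748) = 187 dividing 7106, divide through: 41u ≡ 38 (mod 4).
Since gcd(41, 4) = 1, u ≡ 38·(41)⁻¹ ≡ 2 (mod 4). Smallest non-negative: 2.

2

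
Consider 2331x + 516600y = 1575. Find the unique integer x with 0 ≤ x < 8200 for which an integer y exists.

3325

Reduce mod 516600: 2331x ≡ 1575 (mod 516600). With g = gcd(2331, 516600) = 63 dividing 1575, divide through: 37x ≡ 25 (mod 8200).
Since gcd(37, 8200) = 1, x ≡ 25·(37)⁻¹ ≡ 3325 (mod 8200). Smallest non-negative: 3325.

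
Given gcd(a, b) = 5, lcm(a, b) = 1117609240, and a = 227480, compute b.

24565

Using ab = gcd(a,b)·lcm(a,b) = 5·1117609240 = 5588046200, we get b = 5588046200/227480 = 24565.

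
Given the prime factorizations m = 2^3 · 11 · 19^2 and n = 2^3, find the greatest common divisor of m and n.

8

min exponent per shared prime: 2^3 = 8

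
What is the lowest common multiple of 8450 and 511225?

1022450

gcd first: 511225 = 60·8450 + 4225; 8450 = 2·4225 + 0 → gcd = 4225
lcm = 8450·511225/gcd = 4319851250/4225 = 1022450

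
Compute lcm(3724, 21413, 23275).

3724 = 2² · 7² · 19; 21413 = 7² · 19 · 23; 23275 = 5² · 7² · 19
lcm takes max exponent of each prime: 2² · 5² · 7² · 19 · 23 = 2141300

2141300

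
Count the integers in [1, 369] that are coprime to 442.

442 = 2·13·17. Inclusion–exclusion on these primes:
369 − ⌊369/2⌋ − ⌊369/13⌋ − ⌊369/17⌋ + ⌊369/26⌋ + ⌊369/34⌋ + ⌊369/221⌋ − ⌊369/442⌋ = 161

161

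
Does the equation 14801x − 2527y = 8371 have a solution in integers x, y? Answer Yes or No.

By Bézout, 14801x − 2527y = 8371 has integer solutions iff gcd(14801, 2527) | 8371.
Euclid: 14801 = 5·2527 + 2166; 2527 = 1·2166 + 361; 2166 = 6·361 + 0. gcd = 361; 8371 mod 361 = 68. No.

No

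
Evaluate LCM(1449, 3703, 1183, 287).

230922783

lcm(1449, 3703) = 1449·3703/gcd = 5365647/161 = 33327
lcm(33327, 1183) = 33327·1183/gcd = 39425841/7 = 5632263
lcm(5632263, 287) = 5632263·287/gcd = 1616459481/7 = 230922783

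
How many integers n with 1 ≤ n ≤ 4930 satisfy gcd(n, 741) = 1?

Prime factors of 741: 3, 13, 19. Count integers ≤ 4930 divisible by none of them.
By inclusion–exclusion: 4930 − ⌊4930/3⌋ − ⌊4930/13⌋ − ⌊4930/19⌋ + ⌊4930/39⌋ + ⌊4930/57⌋ + ⌊4930/247⌋ − ⌊4930/741⌋ = 2874.

2874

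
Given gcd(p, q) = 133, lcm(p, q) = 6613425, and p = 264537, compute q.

3325

p·q = gcd·lcm = 133·6613425 = 879585525, so q = 879585525/264537 = 3325.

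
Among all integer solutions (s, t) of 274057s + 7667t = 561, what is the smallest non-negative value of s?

Euclid: 274057 = 35·7667 + 5712; 7667 = 1·5712 + 1955; 5712 = 2·1955 + 1802; 1955 = 1·1802 + 153; 1802 = 11·153 + 119; 153 = 1·119 + 34; 119 = 3·34 + 17; 34 = 2·17 + 0 → gcd = 17; 561 = 17·33.
Back-substitution yields 274057·(200) + 7667·(-7149) = 17, so one solution is s = 200·33 = 6600, t = -7149·33 = -235917.
Solutions in s differ by 7667/17 = 451; the one in [0, 451) is 6600 mod 451 = 286.

286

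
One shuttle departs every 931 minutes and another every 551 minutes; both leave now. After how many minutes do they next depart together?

26999

gcd first: 931 = 1·551 + 380; 551 = 1·380 + 171; 380 = 2·171 + 38; 171 = 4·38 + 19; 38 = 2·19 + 0 → gcd = 19
lcm = 931·551/gcd = 512981/19 = 26999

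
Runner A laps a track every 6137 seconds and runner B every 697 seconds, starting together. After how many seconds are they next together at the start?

gcd first: 6137 = 8·697 + 561; 697 = 1·561 + 136; 561 = 4·136 + 17; 136 = 8·17 + 0 → gcd = 17
lcm = 6137·697/gcd = 4277489/17 = 251617

251617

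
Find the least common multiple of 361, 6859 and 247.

lcm(361, 6859) = 361·6859/gcd = 2476099/361 = 6859
lcm(6859, 247) = 6859·247/gcd = 1694173/19 = 89167

89167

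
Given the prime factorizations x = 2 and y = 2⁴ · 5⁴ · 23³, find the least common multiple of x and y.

121670000

max exponent per prime: 2⁴ · 5⁴ · 23³ = 121670000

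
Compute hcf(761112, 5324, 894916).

44

761112 = 2³ · 3² · 11 · 31²; 5324 = 2² · 11³; 894916 = 2² · 11² · 43²
gcd takes min exponent of each prime: 2² · 11 = 44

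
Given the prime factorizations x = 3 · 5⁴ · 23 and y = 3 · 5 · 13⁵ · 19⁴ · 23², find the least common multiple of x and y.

max exponent per prime: 3 · 5⁴ · 13⁵ · 19⁴ · 23² = 47994128443194375

47994128443194375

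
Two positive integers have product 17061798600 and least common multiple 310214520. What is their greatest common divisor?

55

From gcd × lcm = uv: gcd = 17061798600 / 310214520 = 55.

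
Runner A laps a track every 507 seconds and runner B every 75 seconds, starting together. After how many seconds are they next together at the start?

507 = 3 · 13²; 75 = 3 · 5²
max exponents: 3 · 5² · 13² = 12675

12675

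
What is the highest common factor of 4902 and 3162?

6

Euclid: 4902 = 1·3162 + 1740; 3162 = 1·1740 + 1422; 1740 = 1·1422 + 318; 1422 = 4·318 + 150; 318 = 2·150 + 18; 150 = 8·18 + 6; 18 = 3·6 + 0. Last nonzero remainder: 6.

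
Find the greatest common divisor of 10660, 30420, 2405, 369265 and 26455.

65

10660 = 2² · 5 · 13 · 41; 30420 = 2² · 3² · 5 · 13²; 2405 = 5 · 13 · 37; 369265 = 5 · 13² · 19 · 23; 26455 = 5 · 11 · 13 · 37
gcd takes min exponent of each prime: 5 · 13 = 65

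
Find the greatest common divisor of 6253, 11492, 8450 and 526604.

169

6253 = 13² · 37; 11492 = 2² · 13² · 17; 8450 = 2 · 5² · 13²; 526604 = 2² · 13² · 19 · 41
gcd takes min exponent of each prime: 13² = 169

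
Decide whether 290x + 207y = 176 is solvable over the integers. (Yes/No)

gcd(290, 207): 290 = 1·207 + 83; 207 = 2·83 + 41; 83 = 2·41 + 1; 41 = 41·1 + 0 → 1
1 divides 176, so a solution exists.

Yes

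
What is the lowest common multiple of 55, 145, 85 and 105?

569415

55 = 5 · 11; 145 = 5 · 29; 85 = 5 · 17; 105 = 3 · 5 · 7
lcm takes max exponent of each prime: 3 · 5 · 7 · 11 · 17 · 29 = 569415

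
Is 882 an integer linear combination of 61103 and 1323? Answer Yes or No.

Yes

gcd(61103, 1323): 61103 = 46·1323 + 245; 1323 = 5·245 + 98; 245 = 2·98 + 49; 98 = 2·49 + 0 → 49
49 divides 882, so a solution exists.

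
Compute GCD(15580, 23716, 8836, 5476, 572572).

gcd(15580, 23716): 23716 = 1·15580 + 8136; 15580 = 1·8136 + 7444; 8136 = 1·7444 + 692; 7444 = 10·692 + 524; 692 = 1·524 + 168; 524 = 3·168 + 20; 168 = 8·20 + 8; 20 = 2·8 + 4; 8 = 2·4 + 0 → 4
gcd(4, 8836): 8836 = 2209·4 + 0 → 4
gcd(4, 5476): 5476 = 1369·4 + 0 → 4
gcd(4, 572572): 572572 = 143143·4 + 0 → 4

4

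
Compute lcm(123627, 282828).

gcd first: 282828 = 2·123627 + 35574; 123627 = 3·35574 + 16905; 35574 = 2·16905 + 1764; 16905 = 9·1764 + 1029; 1764 = 1·1029 + 735; 1029 = 1·735 + 294; 735 = 2·294 + 147; 294 = 2·147 + 0 → gcd = 147
lcm = 123627·282828/gcd = 34965177156/147 = 237858348

237858348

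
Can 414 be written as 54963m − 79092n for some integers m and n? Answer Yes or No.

By Bézout, 54963m − 79092n = 414 has integer solutions iff gcd(54963, 79092) | 414.
Euclid: 79092 = 1·54963 + 24129; 54963 = 2·24129 + 6705; 24129 = 3·6705 + 4014; 6705 = 1·4014 + 2691; 4014 = 1·2691 + 1323; 2691 = 2·1323 + 45; 1323 = 29·45 + 18; 45 = 2·18 + 9; 18 = 2·9 + 0. gcd = 9; 414 mod 9 = 0. Yes.

Yes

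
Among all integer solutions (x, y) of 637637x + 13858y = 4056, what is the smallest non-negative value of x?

Reduce mod 13858: 637637x ≡ 4056 (mod 13858). With g = gcd(637637, 13858) = 169 dividing 4056, divide through: 3773x ≡ 24 (mod 82).
Since gcd(3773, 82) = 1, x ≡ 24·(3773)⁻¹ ≡ 24 (mod 82). Smallest non-negative: 24.

24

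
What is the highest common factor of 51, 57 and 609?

3

gcd(51, 57): 57 = 1·51 + 6; 51 = 8·6 + 3; 6 = 2·3 + 0 → 3
gcd(3, 609): 609 = 203·3 + 0 → 3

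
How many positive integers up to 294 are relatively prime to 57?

57 = 3·19. Inclusion–exclusion on these primes:
294 − ⌊294/3⌋ − ⌊294/19⌋ + ⌊294/57⌋ = 186

186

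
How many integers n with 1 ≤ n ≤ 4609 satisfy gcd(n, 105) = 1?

2108

Prime factors of 105: 3, 5, 7. Count integers ≤ 4609 divisible by none of them.
By inclusion–exclusion: 4609 − ⌊4609/3⌋ − ⌊4609/5⌋ − ⌊4609/7⌋ + ⌊4609/15⌋ + ⌊4609/21⌋ + ⌊4609/35⌋ − ⌊4609/105⌋ = 2108.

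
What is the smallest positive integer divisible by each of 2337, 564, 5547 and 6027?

39806092956

2337 = 3 · 19 · 41; 564 = 2² · 3 · 47; 5547 = 3 · 43²; 6027 = 3 · 7² · 41
lcm takes max exponent of each prime: 2² · 3 · 7² · 19 · 41 · 43² · 47 = 39806092956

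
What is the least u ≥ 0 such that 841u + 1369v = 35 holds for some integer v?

Euclid: 1369 = 1·841 + 528; 841 = 1·528 + 313; 528 = 1·313 + 215; 313 = 1·215 + 98; 215 = 2·98 + 19; 98 = 5·19 + 3; 19 = 6·3 + 1; 3 = 3·1 + 0 → gcd = 1; 35 = 1·35.
Back-substitution yields 841·(-433) + 1369·(266) = 1, so one solution is u = -433·35 = -15155, v = 266·35 = 9310.
Solutions in u differ by 1369/1 = 1369; the one in [0, 1369) is -15155 mod 1369 = 1273.

1273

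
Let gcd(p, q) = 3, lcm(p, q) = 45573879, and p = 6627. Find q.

20631

Using pq = gcd(p,q)·lcm(p,q) = 3·45573879 = 136721637, we get q = 136721637/6627 = 20631.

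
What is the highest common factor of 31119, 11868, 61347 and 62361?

31119 = 3 · 11 · 23 · 41; 11868 = 2² · 3 · 23 · 43; 61347 = 3 · 11² · 13²; 62361 = 3² · 13² · 41
gcd takes min exponent of each prime: 3 = 3

3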